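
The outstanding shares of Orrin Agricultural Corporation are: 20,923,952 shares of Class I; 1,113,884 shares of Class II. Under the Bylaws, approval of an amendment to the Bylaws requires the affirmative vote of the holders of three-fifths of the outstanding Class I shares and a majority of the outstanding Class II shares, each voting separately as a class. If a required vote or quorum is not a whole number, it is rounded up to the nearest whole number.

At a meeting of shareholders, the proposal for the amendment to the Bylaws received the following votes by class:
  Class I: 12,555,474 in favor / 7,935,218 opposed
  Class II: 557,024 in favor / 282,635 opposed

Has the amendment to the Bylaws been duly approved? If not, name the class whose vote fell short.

Class I: 3/5 of 20923952 = 12554371.20, rounded up to 12554372; 12,554,372 required, 12,555,474 in favor — approved.
Class II: a majority of 1113884 is 556943; 556,943 required, 557,024 in favor — approved.

Approved — every class gave the required vote.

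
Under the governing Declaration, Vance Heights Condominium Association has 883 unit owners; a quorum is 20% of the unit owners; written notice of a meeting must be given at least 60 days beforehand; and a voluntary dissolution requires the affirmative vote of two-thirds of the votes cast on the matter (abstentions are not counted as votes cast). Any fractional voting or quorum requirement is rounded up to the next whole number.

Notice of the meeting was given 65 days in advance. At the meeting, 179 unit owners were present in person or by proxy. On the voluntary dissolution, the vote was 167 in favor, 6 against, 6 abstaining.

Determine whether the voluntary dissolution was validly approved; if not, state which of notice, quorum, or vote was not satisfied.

Valid — all requirements satisfied.

Notice: 65 days given; 60 required. Satisfied.
Quorum: 20% of 883 = 176.60, rounded up to 177; 179 present. Satisfied.
Vote: requires two-thirds of the votes cast (179 − 6 abstaining = 173); 2/3 of 173 = 115.33, rounded up to 116, so 116 needed; 167 in favor. Satisfied.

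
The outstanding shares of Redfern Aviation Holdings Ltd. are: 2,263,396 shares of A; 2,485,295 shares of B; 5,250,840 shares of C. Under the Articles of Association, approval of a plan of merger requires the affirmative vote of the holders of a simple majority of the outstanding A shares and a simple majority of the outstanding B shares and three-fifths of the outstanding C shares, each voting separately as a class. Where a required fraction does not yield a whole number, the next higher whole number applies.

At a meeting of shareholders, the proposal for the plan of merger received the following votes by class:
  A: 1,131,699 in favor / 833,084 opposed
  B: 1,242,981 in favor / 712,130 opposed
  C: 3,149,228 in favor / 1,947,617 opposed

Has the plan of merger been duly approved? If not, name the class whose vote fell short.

Not approved — the C shares did not give the required vote.

A: a majority of 2263396 is 1131699; 1,131,699 required, 1,131,699 in favor — approved.
B: a majority of 2485295 is 1242648; 1,242,648 required, 1,242,981 in favor — approved.
C: 3/5 of 5250840 = 3150504; 3,150,504 required, 3,149,228 in favor — not approved.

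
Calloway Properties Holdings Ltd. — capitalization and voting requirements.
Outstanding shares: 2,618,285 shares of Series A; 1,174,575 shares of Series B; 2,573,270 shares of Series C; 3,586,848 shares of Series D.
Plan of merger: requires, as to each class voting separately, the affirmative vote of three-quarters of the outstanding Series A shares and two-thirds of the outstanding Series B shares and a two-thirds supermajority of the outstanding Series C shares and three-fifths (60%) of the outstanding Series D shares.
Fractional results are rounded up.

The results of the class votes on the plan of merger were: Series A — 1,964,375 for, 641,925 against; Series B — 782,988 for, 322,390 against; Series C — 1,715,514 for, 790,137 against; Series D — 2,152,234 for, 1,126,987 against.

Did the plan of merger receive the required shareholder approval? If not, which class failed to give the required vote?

Not approved — the Series B shares did not give the required vote.

Series A: 3/4 of 2618285 = 1963713.75, rounded up to 1963714; 1,963,714 required, 1,964,375 in favor — approved.
Series B: 2/3 of 1174575 = 783050; 783,050 required, 782,988 in favor — not approved.
Series C: 2/3 of 2573270 = 1715513.33, rounded up to 1715514; 1,715,514 required, 1,715,514 in favor — approved.
Series D: 3/5 of 3586848 = 2152108.80, rounded up to 2152109; 2,152,109 required, 2,152,234 in favor — approved.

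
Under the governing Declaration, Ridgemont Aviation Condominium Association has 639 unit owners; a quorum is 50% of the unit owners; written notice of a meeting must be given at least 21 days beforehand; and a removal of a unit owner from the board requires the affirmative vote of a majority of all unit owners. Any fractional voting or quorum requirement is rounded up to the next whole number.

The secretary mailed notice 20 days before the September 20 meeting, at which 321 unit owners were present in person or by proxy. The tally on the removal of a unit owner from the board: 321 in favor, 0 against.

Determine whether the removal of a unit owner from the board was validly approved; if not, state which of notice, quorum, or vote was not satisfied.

Invalid — notice requirement not satisfied.

Notice: 20 days given; 21 required. Not satisfied.
Quorum: 50% of 639 = 319.50, rounded up to 320; 321 present. Satisfied.
Vote: requires a majority of all unit owners (639); a majority of 639 is 320, so 320 needed; 321 in favor. Satisfied.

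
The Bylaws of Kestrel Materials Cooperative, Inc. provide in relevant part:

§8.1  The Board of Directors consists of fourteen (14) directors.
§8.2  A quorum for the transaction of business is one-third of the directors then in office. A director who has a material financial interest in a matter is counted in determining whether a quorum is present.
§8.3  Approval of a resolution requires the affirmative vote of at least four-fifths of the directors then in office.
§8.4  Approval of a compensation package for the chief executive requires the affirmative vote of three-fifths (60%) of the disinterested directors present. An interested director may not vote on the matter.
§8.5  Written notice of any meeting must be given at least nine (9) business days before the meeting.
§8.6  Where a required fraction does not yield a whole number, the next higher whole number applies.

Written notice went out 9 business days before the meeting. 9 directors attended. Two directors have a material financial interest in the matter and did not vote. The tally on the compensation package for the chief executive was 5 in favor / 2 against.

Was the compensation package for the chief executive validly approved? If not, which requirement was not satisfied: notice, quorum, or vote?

Notice: 9 business days given; 9 required (9 ≥ 9). Satisfied.
Quorum: 9 present (interested directors count toward quorum); quorum is 5. Satisfied.
Vote: the compensation package for the chief executive requires three-fifths of the disinterested directors present (9 − 2 = 7). 3/5 of 7 = 4.20, rounded up to 5, so 5 affirmative votes are needed; 5 voted in favor. Satisfied.

Valid — all requirements satisfied.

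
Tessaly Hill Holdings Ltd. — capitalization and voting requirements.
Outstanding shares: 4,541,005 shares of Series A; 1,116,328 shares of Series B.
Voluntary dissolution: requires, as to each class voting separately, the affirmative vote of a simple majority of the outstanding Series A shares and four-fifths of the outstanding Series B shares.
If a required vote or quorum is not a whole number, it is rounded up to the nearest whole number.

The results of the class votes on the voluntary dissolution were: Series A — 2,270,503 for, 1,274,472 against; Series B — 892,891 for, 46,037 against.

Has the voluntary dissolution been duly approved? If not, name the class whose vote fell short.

Not approved — the Series B shares did not give the required vote.

Series A: a majority of 4541005 is 2270503; 2,270,503 required, 2,270,503 in favor — approved.
Series B: 4/5 of 1116328 = 893062.40, rounded up to 893063; 893,063 required, 892,891 in favor — not approved.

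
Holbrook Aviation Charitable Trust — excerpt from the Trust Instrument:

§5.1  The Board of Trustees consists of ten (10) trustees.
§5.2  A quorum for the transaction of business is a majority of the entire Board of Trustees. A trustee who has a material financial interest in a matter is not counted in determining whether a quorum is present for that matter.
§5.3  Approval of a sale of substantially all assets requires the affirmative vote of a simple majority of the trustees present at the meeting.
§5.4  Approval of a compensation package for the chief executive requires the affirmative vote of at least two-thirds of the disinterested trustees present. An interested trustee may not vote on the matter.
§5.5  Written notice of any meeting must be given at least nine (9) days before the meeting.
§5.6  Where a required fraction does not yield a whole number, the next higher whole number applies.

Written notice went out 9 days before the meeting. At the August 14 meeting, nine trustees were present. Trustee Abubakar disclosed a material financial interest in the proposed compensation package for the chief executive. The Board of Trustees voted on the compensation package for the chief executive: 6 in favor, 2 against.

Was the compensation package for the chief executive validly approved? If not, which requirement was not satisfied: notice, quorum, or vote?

Valid — all requirements satisfied.

Notice: 9 days given; 9 required (9 ≥ 9). Satisfied.
Quorum: 9 present, but the 1 interested trustee does not count, leaving 8. Quorum is 6. Satisfied.
Vote: the compensation package for the chief executive requires two-thirds of the disinterested trustees present (9 − 1 = 8). 2/3 of 8 = 5.33, rounded up to 6, so 6 affirmative votes are needed; 6 voted in favor. Satisfied.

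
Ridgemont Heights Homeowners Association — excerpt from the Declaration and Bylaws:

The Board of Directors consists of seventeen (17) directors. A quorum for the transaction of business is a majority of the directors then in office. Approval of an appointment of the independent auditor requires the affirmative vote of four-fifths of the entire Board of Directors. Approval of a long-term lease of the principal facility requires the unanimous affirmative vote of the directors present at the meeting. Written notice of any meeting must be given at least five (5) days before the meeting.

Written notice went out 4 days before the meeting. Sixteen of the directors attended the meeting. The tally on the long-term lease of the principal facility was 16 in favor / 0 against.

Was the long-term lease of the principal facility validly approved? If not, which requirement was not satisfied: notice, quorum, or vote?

Notice: 4 days given; 5 required (4 < 5). Not satisfied.
Quorum: 16 present; quorum is 9. Satisfied.
Vote: the long-term lease of the principal facility requires the unanimous vote of the directors present (16). Unanimous means all 16, so 16 affirmative votes are needed; 16 voted in favor. Satisfied.

Invalid — notice requirement not satisfied.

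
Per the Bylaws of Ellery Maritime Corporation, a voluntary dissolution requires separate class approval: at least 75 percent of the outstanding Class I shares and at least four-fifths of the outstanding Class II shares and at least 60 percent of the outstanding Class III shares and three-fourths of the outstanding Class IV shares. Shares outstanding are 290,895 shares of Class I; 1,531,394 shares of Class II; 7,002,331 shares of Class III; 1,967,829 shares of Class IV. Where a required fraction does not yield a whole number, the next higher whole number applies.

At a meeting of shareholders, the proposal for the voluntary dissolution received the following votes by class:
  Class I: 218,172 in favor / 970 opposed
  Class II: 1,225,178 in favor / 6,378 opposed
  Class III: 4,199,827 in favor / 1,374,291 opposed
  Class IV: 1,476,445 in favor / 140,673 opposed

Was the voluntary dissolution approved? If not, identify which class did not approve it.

Class I: 3/4 of 290895 = 218171.25, rounded up to 218172; 218,172 required, 218,172 in favor — approved.
Class II: 4/5 of 1531394 = 1225115.20, rounded up to 1225116; 1,225,116 required, 1,225,178 in favor — approved.
Class III: 3/5 of 7002331 = 4201398.60, rounded up to 4201399; 4,201,399 required, 4,199,827 in favor — not approved.
Class IV: 3/4 of 1967829 = 1475871.75, rounded up to 1475872; 1,475,872 required, 1,476,445 in favor — approved.

Not approved — the Class III shares did not give the required vote.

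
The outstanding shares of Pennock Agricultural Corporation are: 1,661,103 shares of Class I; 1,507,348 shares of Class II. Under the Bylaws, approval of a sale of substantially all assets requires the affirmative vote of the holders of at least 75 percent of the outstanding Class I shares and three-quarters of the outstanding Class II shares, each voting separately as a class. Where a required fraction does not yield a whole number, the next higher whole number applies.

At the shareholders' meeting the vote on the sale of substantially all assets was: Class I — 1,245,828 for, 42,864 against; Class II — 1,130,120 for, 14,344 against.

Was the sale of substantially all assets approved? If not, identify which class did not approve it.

Class I: 3/4 of 1661103 = 1245827.25, rounded up to 1245828; 1,245,828 required, 1,245,828 in favor — approved.
Class II: 3/4 of 1507348 = 1130511; 1,130,511 required, 1,130,120 in favor — not approved.

Not approved — the Class II shares did not give the required vote.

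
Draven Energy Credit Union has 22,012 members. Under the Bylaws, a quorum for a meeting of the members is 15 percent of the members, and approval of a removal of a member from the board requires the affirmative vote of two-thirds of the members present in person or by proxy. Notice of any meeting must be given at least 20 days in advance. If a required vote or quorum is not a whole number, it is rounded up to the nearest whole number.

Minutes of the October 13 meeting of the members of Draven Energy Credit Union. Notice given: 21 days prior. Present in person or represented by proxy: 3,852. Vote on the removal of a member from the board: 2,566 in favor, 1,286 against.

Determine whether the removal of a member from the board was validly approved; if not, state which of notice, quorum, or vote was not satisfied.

Invalid — vote requirement not satisfied.

Notice: 21 days given; 20 required. Satisfied.
Quorum: 15% of 22,012 = 3,301.80, rounded up to 3,302; 3,852 present. Satisfied.
Vote: requires two-thirds of those present (3,852); 2/3 of 3852 = 2568, so 2,568 needed; 2,566 in favor. Not satisfied.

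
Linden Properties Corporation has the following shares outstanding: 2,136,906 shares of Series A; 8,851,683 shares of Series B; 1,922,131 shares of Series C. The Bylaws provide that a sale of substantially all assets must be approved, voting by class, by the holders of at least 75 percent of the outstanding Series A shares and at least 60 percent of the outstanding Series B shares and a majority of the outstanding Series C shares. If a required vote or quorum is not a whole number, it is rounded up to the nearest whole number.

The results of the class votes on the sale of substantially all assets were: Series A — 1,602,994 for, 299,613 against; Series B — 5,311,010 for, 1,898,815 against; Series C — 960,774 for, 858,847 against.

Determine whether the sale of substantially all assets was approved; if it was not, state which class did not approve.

Series A: 3/4 of 2136906 = 1602679.50, rounded up to 1602680; 1,602,680 required, 1,602,994 in favor — approved.
Series B: 3/5 of 8851683 = 5311009.80, rounded up to 5311010; 5,311,010 required, 5,311,010 in favor — approved.
Series C: a majority of 1922131 is 961066; 961,066 required, 960,774 in favor — not approved.

Not approved — the Series C shares did not give the required vote.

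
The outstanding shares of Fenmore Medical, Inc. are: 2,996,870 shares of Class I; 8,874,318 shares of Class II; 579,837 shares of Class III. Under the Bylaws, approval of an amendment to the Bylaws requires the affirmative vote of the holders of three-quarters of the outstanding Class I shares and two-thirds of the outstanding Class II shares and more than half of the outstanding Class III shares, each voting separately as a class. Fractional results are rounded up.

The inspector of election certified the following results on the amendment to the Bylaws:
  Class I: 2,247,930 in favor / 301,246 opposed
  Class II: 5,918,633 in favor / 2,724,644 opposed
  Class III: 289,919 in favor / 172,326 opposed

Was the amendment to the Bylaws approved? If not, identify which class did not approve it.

Approved — every class gave the required vote.

Class I: 3/4 of 2996870 = 2247652.50, rounded up to 2247653; 2,247,653 required, 2,247,930 in favor — approved.
Class II: 2/3 of 8874318 = 5916212; 5,916,212 required, 5,918,633 in favor — approved.
Class III: a majority of 579837 is 289919; 289,919 required, 289,919 in favor — approved.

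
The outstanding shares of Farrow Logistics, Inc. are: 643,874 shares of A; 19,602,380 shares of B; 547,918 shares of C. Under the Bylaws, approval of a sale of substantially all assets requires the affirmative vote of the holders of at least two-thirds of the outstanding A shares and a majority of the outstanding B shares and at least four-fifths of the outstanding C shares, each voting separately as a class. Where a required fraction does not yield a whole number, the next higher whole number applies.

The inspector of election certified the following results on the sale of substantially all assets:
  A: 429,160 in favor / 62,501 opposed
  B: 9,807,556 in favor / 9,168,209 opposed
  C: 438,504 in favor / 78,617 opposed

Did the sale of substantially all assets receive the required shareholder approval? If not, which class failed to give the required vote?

Not approved — the A shares did not give the required vote.

A: 2/3 of 643874 = 429249.33, rounded up to 429250; 429,250 required, 429,160 in favor — not approved.
B: a majority of 19602380 is 9801191; 9,801,191 required, 9,807,556 in favor — approved.
C: 4/5 of 547918 = 438334.40, rounded up to 438335; 438,335 required, 438,504 in favor — approved.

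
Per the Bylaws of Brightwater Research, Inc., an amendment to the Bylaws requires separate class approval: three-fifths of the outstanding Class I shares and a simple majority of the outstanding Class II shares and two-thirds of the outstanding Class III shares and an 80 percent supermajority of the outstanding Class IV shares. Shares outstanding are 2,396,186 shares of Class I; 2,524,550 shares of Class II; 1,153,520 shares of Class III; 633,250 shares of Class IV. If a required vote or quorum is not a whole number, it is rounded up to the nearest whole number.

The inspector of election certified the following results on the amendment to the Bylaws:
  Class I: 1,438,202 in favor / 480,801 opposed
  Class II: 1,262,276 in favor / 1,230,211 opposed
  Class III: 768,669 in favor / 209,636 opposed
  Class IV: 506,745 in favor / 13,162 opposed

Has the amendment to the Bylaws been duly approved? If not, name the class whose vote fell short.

Class I: 3/5 of 2396186 = 1437711.60, rounded up to 1437712; 1,437,712 required, 1,438,202 in favor — approved.
Class II: a majority of 2524550 is 1262276; 1,262,276 required, 1,262,276 in favor — approved.
Class III: 2/3 of 1153520 = 769013.33, rounded up to 769014; 769,014 required, 768,669 in favor — not approved.
Class IV: 4/5 of 633250 = 506600; 506,600 required, 506,745 in favor — approved.

Not approved — the Class III shares did not give the required vote.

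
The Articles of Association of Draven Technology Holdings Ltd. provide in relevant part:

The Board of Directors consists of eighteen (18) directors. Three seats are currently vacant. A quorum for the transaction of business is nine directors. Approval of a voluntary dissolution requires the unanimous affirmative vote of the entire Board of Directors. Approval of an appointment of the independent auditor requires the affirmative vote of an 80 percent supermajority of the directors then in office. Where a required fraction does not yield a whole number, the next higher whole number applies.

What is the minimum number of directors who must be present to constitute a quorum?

The quorum is fixed at 9.

9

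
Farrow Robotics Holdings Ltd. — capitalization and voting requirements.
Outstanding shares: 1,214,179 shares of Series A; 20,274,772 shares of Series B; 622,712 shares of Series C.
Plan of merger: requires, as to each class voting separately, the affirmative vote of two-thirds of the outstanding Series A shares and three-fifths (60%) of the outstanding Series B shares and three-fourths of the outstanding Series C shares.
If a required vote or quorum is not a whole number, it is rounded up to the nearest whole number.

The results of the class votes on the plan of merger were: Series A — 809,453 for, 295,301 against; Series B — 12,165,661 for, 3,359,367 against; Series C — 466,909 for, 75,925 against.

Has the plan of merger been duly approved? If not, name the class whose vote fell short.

Not approved — the Series C shares did not give the required vote.

Series A: 2/3 of 1214179 = 809452.67, rounded up to 809453; 809,453 required, 809,453 in favor — approved.
Series B: 3/5 of 20274772 = 12164863.20, rounded up to 12164864; 12,164,864 required, 12,165,661 in favor — approved.
Series C: 3/4 of 622712 = 467034; 467,034 required, 466,909 in favor — not approved.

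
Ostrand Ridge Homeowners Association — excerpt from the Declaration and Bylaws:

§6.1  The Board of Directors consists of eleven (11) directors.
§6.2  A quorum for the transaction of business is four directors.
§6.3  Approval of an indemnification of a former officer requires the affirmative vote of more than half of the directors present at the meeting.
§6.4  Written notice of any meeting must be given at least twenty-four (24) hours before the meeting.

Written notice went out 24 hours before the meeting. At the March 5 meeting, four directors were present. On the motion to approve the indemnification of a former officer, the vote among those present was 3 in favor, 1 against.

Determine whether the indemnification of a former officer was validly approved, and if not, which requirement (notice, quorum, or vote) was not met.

Notice: 24 hours given; 24 required (24 ≥ 24). Satisfied.
Quorum: 4 present; quorum is 4. Satisfied.
Vote: the indemnification of a former officer requires a majority of the directors present (4). A majority of 4 is 3, so 3 affirmative votes are needed; 3 voted in favor. Satisfied.

Valid — all requirements satisfied.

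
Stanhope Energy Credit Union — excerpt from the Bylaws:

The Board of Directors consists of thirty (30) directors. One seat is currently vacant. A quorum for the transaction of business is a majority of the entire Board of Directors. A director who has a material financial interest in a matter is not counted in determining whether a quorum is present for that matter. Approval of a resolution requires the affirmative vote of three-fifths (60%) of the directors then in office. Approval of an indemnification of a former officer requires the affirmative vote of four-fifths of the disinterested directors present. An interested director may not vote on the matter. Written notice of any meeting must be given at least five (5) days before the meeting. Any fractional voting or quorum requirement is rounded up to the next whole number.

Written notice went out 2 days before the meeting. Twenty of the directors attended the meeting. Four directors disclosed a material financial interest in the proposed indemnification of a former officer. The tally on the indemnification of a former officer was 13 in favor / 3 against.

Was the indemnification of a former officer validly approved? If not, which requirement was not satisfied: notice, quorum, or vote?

Notice: 2 days given; 5 required (2 < 5). Not satisfied.
Quorum: 20 present, but the 4 interested directors do not count, leaving 16. Quorum is 16. Satisfied.
Vote: the indemnification of a former officer requires four-fifths of the disinterested directors present (20 − 4 = 16). 4/5 of 16 = 12.80, rounded up to 13, so 13 affirmative votes are needed; 13 voted in favor. Satisfied.

Invalid — notice requirement not satisfied.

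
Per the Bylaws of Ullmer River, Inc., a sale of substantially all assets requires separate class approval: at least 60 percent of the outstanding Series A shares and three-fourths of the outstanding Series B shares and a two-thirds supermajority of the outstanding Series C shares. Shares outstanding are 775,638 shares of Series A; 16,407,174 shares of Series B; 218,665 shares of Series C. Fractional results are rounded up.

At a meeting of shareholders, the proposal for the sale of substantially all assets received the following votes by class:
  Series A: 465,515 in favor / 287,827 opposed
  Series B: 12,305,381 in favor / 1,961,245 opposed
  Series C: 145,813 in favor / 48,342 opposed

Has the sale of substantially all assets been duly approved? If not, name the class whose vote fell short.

Series A: 3/5 of 775638 = 465382.80, rounded up to 465383; 465,383 required, 465,515 in favor — approved.
Series B: 3/4 of 16407174 = 12305380.50, rounded up to 12305381; 12,305,381 required, 12,305,381 in favor — approved.
Series C: 2/3 of 218665 = 145776.67, rounded up to 145777; 145,777 required, 145,813 in favor — approved.

Approved — every class gave the required vote.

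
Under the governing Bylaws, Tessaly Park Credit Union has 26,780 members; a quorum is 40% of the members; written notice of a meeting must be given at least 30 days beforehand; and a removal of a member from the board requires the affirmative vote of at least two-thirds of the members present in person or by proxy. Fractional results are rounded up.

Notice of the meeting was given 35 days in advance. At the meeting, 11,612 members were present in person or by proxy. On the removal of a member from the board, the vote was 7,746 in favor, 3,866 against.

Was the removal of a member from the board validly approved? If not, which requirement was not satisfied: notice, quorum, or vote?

Valid — all requirements satisfied.

Notice: 35 days given; 30 required. Satisfied.
Quorum: 40% of 26,780 = 10,712; 11,612 present. Satisfied.
Vote: requires two-thirds of those present (11,612); 2/3 of 11612 = 7741.33, rounded up to 7742, so 7,742 needed; 7,746 in favor. Satisfied.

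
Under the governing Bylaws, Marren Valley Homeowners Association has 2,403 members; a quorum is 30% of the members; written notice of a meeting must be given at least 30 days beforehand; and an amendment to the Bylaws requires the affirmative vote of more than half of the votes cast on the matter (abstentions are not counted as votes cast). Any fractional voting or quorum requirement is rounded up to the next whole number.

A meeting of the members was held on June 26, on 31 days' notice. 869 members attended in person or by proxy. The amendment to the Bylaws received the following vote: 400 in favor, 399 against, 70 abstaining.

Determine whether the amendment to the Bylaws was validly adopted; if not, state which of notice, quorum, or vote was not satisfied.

Notice: 31 days given; 30 required. Satisfied.
Quorum: 30% of 2,403 = 720.90, rounded up to 721; 869 present. Satisfied.
Vote: requires a majority of the votes cast (869 − 70 abstaining = 799); a majority of 799 is 400, so 400 needed; 400 in favor. Satisfied.

Valid — all requirements satisfied.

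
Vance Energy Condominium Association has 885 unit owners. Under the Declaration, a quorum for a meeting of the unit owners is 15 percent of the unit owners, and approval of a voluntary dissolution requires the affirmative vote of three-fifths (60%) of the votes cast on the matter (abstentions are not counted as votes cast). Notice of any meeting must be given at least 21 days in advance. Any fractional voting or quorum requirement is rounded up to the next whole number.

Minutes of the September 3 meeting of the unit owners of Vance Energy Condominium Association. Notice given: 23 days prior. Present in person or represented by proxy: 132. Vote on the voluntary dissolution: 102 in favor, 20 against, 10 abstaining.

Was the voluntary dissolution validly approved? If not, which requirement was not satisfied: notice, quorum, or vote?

Invalid — quorum requirement not satisfied.

Notice: 23 days given; 21 required. Satisfied.
Quorum: 15% of 885 = 132.75, rounded up to 133; 132 present. Not satisfied.
Vote: requires three-fifths of the votes cast (132 − 10 abstaining = 122); 3/5 of 122 = 73.20, rounded up to 74, so 74 needed; 102 in favor. Satisfied.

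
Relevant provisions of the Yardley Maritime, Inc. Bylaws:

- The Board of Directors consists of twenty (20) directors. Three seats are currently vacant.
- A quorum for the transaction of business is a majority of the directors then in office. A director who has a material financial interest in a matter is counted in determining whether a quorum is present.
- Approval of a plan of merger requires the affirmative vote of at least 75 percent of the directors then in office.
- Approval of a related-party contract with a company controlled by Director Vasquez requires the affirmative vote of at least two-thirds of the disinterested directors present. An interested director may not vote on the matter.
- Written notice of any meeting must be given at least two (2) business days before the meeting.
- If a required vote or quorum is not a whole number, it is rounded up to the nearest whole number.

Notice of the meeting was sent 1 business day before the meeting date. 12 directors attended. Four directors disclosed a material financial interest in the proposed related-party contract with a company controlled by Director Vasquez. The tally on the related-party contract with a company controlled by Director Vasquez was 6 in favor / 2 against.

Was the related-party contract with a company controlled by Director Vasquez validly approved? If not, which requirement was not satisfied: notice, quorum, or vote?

Invalid — notice requirement not satisfied.

Notice: 1 business day given; 2 required (1 < 2). Not satisfied.
Quorum: 12 present (interested directors count toward quorum); quorum is 9. Satisfied.
Vote: the related-party contract with a company controlled by Director Vasquez requires two-thirds of the disinterested directors present (12 − 4 = 8). 2/3 of 8 = 5.33, rounded up to 6, so 6 affirmative votes are needed; 6 voted in favor. Satisfied.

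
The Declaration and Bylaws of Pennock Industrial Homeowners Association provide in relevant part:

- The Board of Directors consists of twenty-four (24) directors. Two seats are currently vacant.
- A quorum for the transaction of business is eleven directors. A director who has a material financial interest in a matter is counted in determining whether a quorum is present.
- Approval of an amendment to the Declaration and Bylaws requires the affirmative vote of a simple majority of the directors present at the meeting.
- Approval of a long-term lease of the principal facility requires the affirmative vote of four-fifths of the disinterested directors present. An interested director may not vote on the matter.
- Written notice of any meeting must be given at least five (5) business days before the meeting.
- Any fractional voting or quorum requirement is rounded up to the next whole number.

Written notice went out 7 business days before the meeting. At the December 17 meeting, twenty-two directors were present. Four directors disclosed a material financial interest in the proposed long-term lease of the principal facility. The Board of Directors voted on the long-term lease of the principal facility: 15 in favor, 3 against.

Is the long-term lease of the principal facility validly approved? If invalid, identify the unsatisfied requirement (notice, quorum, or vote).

Valid — all requirements satisfied.

Notice: 7 business days given; 5 required (7 ≥ 5). Satisfied.
Quorum: 22 present (interested directors count toward quorum); quorum is 11. Satisfied.
Vote: the long-term lease of the principal facility requires four-fifths of the disinterested directors present (22 − 4 = 18). 4/5 of 18 = 14.40, rounded up to 15, so 15 affirmative votes are needed; 15 voted in favor. Satisfied.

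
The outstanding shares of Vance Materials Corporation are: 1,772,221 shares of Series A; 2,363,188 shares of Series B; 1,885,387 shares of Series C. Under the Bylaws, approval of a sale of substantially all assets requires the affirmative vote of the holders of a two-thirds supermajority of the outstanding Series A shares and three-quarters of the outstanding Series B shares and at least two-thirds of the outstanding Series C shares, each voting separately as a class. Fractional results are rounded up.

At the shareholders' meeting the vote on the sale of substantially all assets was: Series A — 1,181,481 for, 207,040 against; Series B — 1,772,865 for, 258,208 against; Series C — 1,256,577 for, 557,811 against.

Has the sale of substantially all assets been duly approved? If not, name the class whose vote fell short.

Series A: 2/3 of 1772221 = 1181480.67, rounded up to 1181481; 1,181,481 required, 1,181,481 in favor — approved.
Series B: 3/4 of 2363188 = 1772391; 1,772,391 required, 1,772,865 in favor — approved.
Series C: 2/3 of 1885387 = 1256924.67, rounded up to 1256925; 1,256,925 required, 1,256,577 in favor — not approved.

Not approved — the Series C shares did not give the required vote.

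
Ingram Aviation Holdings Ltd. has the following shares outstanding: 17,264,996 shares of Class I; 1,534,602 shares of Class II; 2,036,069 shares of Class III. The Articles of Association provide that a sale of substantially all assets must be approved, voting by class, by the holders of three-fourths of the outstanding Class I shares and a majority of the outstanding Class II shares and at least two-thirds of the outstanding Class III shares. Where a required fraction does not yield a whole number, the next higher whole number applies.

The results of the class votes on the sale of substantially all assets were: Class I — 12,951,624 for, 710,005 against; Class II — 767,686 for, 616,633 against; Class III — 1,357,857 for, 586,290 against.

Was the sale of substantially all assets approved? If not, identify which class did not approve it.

Approved — every class gave the required vote.

Class I: 3/4 of 17264996 = 12948747; 12,948,747 required, 12,951,624 in favor — approved.
Class II: a majority of 1534602 is 767302; 767,302 required, 767,686 in favor — approved.
Class III: 2/3 of 2036069 = 1357379.33, rounded up to 1357380; 1,357,380 required, 1,357,857 in favor — approved.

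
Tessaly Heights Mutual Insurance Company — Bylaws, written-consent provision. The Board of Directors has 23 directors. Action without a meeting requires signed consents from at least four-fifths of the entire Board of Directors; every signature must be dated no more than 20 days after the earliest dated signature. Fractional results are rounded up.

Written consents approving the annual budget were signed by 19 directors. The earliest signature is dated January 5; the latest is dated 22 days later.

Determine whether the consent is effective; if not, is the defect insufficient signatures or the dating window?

Not effective — dating-window requirement not satisfied.

Signatures required: at least four-fifths of 23 — 4/5 of 23 = 18.40, rounded up to 19, so 19 needed; 19 signed. Sufficient.
Dating window: the latest signature is 22 days after the earliest; the limit is 20 days. Outside the window.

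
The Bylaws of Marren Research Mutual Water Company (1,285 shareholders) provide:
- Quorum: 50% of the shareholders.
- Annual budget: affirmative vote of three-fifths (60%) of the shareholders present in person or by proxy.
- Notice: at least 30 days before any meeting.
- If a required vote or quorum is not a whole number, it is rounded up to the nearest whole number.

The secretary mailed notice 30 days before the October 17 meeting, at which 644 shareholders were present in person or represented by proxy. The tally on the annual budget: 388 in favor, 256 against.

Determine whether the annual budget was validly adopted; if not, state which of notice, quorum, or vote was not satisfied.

Notice: 30 days given; 30 required. Satisfied.
Quorum: 50% of 1,285 = 642.50, rounded up to 643; 644 present. Satisfied.
Vote: requires three-fifths of those present (644); 3/5 of 644 = 386.40, rounded up to 387, so 387 needed; 388 in favor. Satisfied.

Valid — all requirements satisfied.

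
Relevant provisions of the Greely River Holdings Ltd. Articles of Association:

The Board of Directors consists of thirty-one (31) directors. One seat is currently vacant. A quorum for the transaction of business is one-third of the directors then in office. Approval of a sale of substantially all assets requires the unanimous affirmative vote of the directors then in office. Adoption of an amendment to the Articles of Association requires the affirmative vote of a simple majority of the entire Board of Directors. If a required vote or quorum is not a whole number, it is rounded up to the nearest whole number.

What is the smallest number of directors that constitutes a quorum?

1/3 of 30 = 10.

10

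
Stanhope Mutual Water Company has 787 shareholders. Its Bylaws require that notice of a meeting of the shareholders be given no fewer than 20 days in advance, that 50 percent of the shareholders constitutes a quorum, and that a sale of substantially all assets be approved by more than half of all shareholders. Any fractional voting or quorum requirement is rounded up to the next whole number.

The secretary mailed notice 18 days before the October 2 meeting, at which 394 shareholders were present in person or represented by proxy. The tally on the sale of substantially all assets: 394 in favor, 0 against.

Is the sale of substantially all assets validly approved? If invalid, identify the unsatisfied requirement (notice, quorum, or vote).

Notice: 18 days given; 20 required. Not satisfied.
Quorum: 50% of 787 = 393.50, rounded up to 394; 394 present. Satisfied.
Vote: requires a majority of all shareholders (787); a majority of 787 is 394, so 394 needed; 394 in favor. Satisfied.

Invalid — notice requirement not satisfied.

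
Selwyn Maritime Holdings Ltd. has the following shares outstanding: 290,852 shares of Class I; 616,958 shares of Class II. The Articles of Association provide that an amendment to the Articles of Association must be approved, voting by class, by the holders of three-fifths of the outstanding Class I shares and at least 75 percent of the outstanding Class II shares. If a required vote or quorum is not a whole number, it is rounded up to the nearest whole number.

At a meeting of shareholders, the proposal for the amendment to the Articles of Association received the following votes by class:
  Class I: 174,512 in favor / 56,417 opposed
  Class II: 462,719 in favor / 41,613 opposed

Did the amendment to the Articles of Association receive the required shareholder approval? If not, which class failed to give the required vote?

Class I: 3/5 of 290852 = 174511.20, rounded up to 174512; 174,512 required, 174,512 in favor — approved.
Class II: 3/4 of 616958 = 462718.50, rounded up to 462719; 462,719 required, 462,719 in favor — approved.

Approved — every class gave the required vote.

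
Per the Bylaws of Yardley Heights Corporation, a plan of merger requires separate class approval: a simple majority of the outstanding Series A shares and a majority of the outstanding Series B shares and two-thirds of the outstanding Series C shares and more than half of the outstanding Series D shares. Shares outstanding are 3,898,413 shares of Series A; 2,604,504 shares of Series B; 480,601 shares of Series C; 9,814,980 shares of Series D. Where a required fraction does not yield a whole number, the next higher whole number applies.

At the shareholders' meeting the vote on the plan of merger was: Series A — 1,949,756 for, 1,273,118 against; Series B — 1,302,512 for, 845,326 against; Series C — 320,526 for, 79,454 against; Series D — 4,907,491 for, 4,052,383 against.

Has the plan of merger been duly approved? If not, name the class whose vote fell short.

Approved — every class gave the required vote.

Series A: a majority of 3898413 is 1949207; 1,949,207 required, 1,949,756 in favor — approved.
Series B: a majority of 2604504 is 1302253; 1,302,253 required, 1,302,512 in favor — approved.
Series C: 2/3 of 480601 = 320400.67, rounded up to 320401; 320,401 required, 320,526 in favor — approved.
Series D: a majority of 9814980 is 4907491; 4,907,491 required, 4,907,491 in favor — approved.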